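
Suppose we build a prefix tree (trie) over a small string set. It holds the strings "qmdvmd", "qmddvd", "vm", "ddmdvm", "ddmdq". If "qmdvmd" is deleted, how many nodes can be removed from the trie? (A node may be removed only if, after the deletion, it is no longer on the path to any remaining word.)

3

After clearing the end-marker at "qmdvmd", prune upward until reaching a node still needed by another word.
The suffix "vmd" (3 nodes) is used only by "qmdvmd"; the node for "qmd" still has the child "d", so pruning stops there.
Nodes removed: 3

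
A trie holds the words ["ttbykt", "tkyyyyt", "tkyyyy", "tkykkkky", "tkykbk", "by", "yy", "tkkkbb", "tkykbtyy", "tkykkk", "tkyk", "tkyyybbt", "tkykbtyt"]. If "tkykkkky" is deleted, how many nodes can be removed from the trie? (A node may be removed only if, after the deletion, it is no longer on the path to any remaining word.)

2

A node on "tkykkkky"'s path can go only if nothing else ends at it or branches off below it.
The suffix "ky" (2 nodes) is used only by "tkykkkky"; "tkykkk" is itself a stored word, so pruning stops there.
Nodes removed: 2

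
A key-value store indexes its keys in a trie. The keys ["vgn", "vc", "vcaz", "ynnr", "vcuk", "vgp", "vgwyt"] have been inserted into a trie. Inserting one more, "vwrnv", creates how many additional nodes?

"v" is already a path in the trie; the remaining "wrnv" must be added.
Each of the 4 remaining characters creates one node.

4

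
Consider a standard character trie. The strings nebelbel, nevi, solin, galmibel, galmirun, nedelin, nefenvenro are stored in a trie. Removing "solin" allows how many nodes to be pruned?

Walk "solin" from the leaf back toward the root, removing each node that no remaining word uses.
No other word shares any prefix with "solin", so all 5 of its nodes go.
Nodes removed: 5

5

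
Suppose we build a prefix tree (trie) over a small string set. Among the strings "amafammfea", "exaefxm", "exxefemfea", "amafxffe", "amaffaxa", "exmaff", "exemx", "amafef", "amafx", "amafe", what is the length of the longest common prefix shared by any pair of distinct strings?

Look for the deepest trie node that still has at least two words in its subtree.
e.g. "amafe" and "amafef" share the prefix "amafe" of length 5; no pair shares a longer one.
Longest shared-prefix length: 5

5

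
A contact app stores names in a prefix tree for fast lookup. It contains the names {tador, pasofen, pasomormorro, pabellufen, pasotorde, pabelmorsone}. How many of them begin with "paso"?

3

Walk to "paso"; the words in its subtree are exactly those with that prefix.
Matches: "pasofen", "pasomormorro", "pasotorde"
Count: 3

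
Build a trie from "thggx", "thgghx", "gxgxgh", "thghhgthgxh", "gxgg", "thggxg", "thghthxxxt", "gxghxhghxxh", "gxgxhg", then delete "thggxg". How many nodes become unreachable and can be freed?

A node on "thggxg"'s path can go only if nothing else ends at it or branches off below it.
The suffix "g" (1 node) is used only by "thggxg"; "thggx" is itself a stored word, so pruning stops there.
Nodes removed: 1

1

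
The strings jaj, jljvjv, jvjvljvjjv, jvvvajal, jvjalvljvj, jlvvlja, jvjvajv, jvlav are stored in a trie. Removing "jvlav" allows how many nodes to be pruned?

3

A node on "jvlav"'s path can go only if nothing else ends at it or branches off below it.
The suffix "lav" (3 nodes) is used only by "jvlav"; the node for "jv" still has the child "j", so pruning stops there.
Nodes removed: 3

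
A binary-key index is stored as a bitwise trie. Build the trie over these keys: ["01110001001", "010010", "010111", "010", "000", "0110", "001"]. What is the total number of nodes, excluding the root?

Trie structure (* marks end of a word):
(root)
└─ 0
   ├─ 0
   │  ├─ 0 *
   │  └─ 1 *
   └─ 1
      ├─ 0 *
      │  ├─ 0
      │  │  └─ 1
      │  │     └─ 0 *
      │  └─ 1
      │     └─ 1
      │        └─ 1 *
      └─ 1
         ├─ 0 *
         └─ 1
            └─ 0
               └─ 0
                  └─ 0
                     └─ 1
                        └─ 0
                           └─ 0
                              └─ 1 *
Counting every labelled node above: 22.

22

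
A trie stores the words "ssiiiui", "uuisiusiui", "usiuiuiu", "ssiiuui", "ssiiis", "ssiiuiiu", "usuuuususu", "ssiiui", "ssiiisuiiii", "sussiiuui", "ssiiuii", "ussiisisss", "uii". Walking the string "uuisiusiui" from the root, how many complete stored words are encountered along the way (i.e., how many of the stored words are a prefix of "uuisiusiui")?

1

Check each prefix of "uuisiusiui" against the stored set — each match is an end-marker on the path.
Prefixes of the query that are stored words: "uuisiusiui"
Count: 1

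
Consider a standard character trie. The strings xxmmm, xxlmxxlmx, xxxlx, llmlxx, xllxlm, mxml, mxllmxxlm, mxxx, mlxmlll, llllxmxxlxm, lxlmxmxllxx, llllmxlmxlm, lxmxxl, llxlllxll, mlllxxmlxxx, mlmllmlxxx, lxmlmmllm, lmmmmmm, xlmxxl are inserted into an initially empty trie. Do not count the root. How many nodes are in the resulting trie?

115

Insert word by word; a character creates a node only if that edge doesn't already exist:
  "xxmmm" → 5 new (x, x, m, m, m)
  "xxlmxxlmx" → prefix "xx" already present; 7 new (l, m, x, x, l, m, x)
  "xxxlx" → prefix "xx" already present; 3 new (x, l, x)
  "llmlxx" → 6 new (l, l, m, l, x, x)
  "xllxlm" → prefix "x" already present; 5 new (l, l, x, l, m)
  "mxml" → 4 new (m, x, m, l)
  "mxllmxxlm" → prefix "mx" already present; 7 new (l, l, m, x, x, l, m)
  "mxxx" → prefix "mx" already present; 2 new (x, x)
  "mlxmlll" → prefix "m" already present; 6 new (l, x, m, l, l, l)
  "llllxmxxlxm" → prefix "ll" already present; 9 new (l, l, x, m, x, x, l, x, m)
  "lxlmxmxllxx" → prefix "l" already present; 10 new (x, l, m, x, m, x, l, l, x, x)
  "llllmxlmxlm" → prefix "llll" already present; 7 new (m, x, l, m, x, l, m)
  "lxmxxl" → prefix "lx" already present; 4 new (m, x, x, l)
  "llxlllxll" → prefix "ll" already present; 7 new (x, l, l, l, x, l, l)
  "mlllxxmlxxx" → prefix "ml" already present; 9 new (l, l, x, x, m, l, x, x, x)
  "mlmllmlxxx" → prefix "ml" already present; 8 new (m, l, l, m, l, x, x, x)
  "lxmlmmllm" → prefix "lxm" already present; 6 new (l, m, m, l, l, m)
  "lmmmmmm" → prefix "l" already present; 6 new (m, m, m, m, m, m)
  "xlmxxl" → prefix "xl" already present; 4 new (m, x, x, l)
Total nodes = 5 + 7 + 3 + 6 + 5 + 4 + 7 + 2 + 6 + 9 + 10 + 7 + 4 + 7 + 9 + 8 + 6 + 6 + 4 = 115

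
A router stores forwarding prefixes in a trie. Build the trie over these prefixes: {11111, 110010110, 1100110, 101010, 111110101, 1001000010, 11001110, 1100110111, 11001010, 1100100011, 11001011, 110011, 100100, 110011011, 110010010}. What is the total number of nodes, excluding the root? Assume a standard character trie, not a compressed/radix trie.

43

Trace insertions, counting only characters that open a new branch:
  "11111" → 5 new (1, 1, 1, 1, 1)
  "110010110" → prefix "11" already present; 7 new (0, 0, 1, 0, 1, 1, 0)
  "1100110" → prefix "11001" already present; 2 new (1, 0)
  "101010" → prefix "1" already present; 5 new (0, 1, 0, 1, 0)
  "111110101" → prefix "11111" already present; 4 new (0, 1, 0, 1)
  "1001000010" → prefix "10" already present; 8 new (0, 1, 0, 0, 0, 0, 1, 0)
  "11001110" → prefix "110011" already present; 2 new (1, 0)
  "1100110111" → prefix "1100110" already present; 3 new (1, 1, 1)
  "11001010" → prefix "1100101" already present; 1 new (0)
  "1100100011" → prefix "110010" already present; 4 new (0, 0, 1, 1)
  "11001011" → prefix "11001011" already present; 0 new (none)
  "110011" → prefix "110011" already present; 0 new (none)
  "100100" → prefix "100100" already present; 0 new (none)
  "110011011" → prefix "110011011" already present; 0 new (none)
  "110010010" → prefix "1100100" already present; 2 new (1, 0)
Total nodes = 5 + 7 + 2 + 5 + 4 + 8 + 2 + 3 + 1 + 4 + 0 + 0 + 0 + 0 + 2 = 43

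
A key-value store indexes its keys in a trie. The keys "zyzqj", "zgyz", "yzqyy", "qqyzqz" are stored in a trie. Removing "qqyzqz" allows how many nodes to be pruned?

6

Walk "qqyzqz" from the leaf back toward the root, removing each node that no remaining word uses.
No other word shares any prefix with "qqyzqz", so all 6 of its nodes go.
Nodes removed: 6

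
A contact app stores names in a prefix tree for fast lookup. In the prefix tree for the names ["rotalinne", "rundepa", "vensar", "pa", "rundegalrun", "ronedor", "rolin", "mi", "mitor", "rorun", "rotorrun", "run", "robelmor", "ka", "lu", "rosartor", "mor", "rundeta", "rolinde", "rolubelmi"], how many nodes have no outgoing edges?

A leaf is a node with no children — equivalently, the end of a word that is not a proper prefix of any other stored word.
Those words: "ka", "lu", "mitor", "mor", "pa", "robelmor", "rolinde", "rolubelmi", "ronedor", "rorun", "rosartor", "rotalinne", "rotorrun", "rundegalrun", "rundepa", "rundeta", "vensar"
Leaf count: 17

17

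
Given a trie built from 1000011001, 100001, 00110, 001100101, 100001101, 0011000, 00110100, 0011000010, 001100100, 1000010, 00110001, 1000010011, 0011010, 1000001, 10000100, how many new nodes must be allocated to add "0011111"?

Walking "0011111" from the root, the first 4 characters ("0011") follow existing edges; "1" is the first miss.
Each of the 3 remaining characters creates one node.

3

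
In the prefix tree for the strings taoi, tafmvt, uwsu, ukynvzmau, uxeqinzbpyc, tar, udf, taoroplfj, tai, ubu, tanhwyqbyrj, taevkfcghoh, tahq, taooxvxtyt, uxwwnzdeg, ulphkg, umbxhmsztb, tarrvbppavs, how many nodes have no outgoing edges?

A leaf is a node with no children — equivalently, the end of a word that is not a proper prefix of any other stored word.
Those words: "taevkfcghoh", "tafmvt", "tahq", "tai", "tanhwyqbyrj", "taoi", "taooxvxtyt", "taoroplfj", "tarrvbppavs", "ubu", "udf", "ukynvzmau", "ulphkg", "umbxhmsztb", "uwsu", "uxeqinzbpyc", "uxwwnzdeg"
Leaf count: 17

17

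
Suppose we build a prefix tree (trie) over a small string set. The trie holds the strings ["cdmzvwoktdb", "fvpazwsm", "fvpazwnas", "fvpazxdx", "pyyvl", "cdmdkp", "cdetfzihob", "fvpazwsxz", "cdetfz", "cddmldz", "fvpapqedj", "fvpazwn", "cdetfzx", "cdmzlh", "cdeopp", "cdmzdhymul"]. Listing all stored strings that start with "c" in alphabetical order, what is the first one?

DFS of the "c" subtree visits, in order: "cddmldz", "cdeopp", "cdetfz", "cdetfzihob", "cdetfzx", "cdmdkp", "cdmzdhymul", "cdmzlh", "cdmzvwoktdb"
Position 1: cddmldz

cddmldz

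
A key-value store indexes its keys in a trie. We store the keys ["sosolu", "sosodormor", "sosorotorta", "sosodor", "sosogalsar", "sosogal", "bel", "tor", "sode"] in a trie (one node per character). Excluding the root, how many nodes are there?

33

Count nodes per top-level branch (shared prefixes stored once):
  'b'-branch (bel): 3 nodes
  's'-branch (sode, sosodor, sosodormor, sosogal, sosogalsar, sosolu, sosorotorta): 27 nodes
  't'-branch (tor): 3 nodes
Sum: 33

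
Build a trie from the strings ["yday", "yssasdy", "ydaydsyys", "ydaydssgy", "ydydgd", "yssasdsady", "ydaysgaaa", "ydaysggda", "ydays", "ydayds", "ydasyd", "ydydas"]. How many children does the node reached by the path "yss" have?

1

Walk "yss" from the root, arriving at one node.
Distinct next characters after "yss": a.
That node has 1 child edge.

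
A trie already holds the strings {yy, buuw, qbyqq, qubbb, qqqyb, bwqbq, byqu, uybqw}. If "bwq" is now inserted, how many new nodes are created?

0

"bwq" is already a full path in the trie; only an end-marker is added.
No new nodes are needed: 0.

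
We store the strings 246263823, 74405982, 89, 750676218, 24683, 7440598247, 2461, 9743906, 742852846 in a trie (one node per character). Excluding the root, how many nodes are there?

Count nodes per top-level branch (shared prefixes stored once):
  '2'-branch (2461, 246263823, 24683): 12 nodes
  '7'-branch (742852846, 74405982, 7440598247, 750676218): 25 nodes
  '8'-branch (89): 2 nodes
  '9'-branch (9743906): 7 nodes
Sum: 46

46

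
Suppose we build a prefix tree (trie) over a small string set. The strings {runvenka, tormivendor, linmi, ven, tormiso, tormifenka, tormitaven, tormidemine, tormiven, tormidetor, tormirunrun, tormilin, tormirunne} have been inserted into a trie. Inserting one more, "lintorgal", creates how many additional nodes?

6

"lin" is already a path in the trie; the remaining "torgal" must be added.
Each of the 6 remaining characters creates one node.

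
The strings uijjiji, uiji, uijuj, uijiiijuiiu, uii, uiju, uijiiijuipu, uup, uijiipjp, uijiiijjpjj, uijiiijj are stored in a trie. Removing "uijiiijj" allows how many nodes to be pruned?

0

A node on "uijiiijj"'s path can go only if nothing else ends at it or branches off below it.
Every node on "uijiiijj" is still needed (e.g. by "uijiiijjpjj"), so nothing is freed.
Nodes removed: 0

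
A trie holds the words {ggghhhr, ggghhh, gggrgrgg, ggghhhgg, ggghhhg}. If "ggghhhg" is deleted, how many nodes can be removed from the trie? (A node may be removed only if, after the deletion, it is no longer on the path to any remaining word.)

0

After clearing the end-marker at "ggghhhg", prune upward until reaching a node still needed by another word.
Every node on "ggghhhg" is still needed (e.g. by "ggghhhgg"), so nothing is freed.
Nodes removed: 0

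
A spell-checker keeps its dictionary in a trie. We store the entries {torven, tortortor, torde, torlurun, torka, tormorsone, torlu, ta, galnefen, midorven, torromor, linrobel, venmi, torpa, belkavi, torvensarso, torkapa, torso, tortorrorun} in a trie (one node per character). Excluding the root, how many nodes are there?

Trace insertions, counting only characters that open a new branch:
  "torven" → 6 new (t, o, r, v, e, n)
  "tortortor" → prefix "tor" already present; 6 new (t, o, r, t, o, r)
  "torde" → prefix "tor" already present; 2 new (d, e)
  "torlurun" → prefix "tor" already present; 5 new (l, u, r, u, n)
  "torka" → prefix "tor" already present; 2 new (k, a)
  "tormorsone" → prefix "tor" already present; 7 new (m, o, r, s, o, n, e)
  "torlu" → prefix "torlu" already present; 0 new (none)
  "ta" → prefix "t" already present; 1 new (a)
  "galnefen" → 8 new (g, a, l, n, e, f, e, n)
  "midorven" → 8 new (m, i, d, o, r, v, e, n)
  "torromor" → prefix "tor" already present; 5 new (r, o, m, o, r)
  "linrobel" → 8 new (l, i, n, r, o, b, e, l)
  "venmi" → 5 new (v, e, n, m, i)
  "torpa" → prefix "tor" already present; 2 new (p, a)
  "belkavi" → 7 new (b, e, l, k, a, v, i)
  "torvensarso" → prefix "torven" already present; 5 new (s, a, r, s, o)
  "torkapa" → prefix "torka" already present; 2 new (p, a)
  "torso" → prefix "tor" already present; 2 new (s, o)
  "tortorrorun" → prefix "tortor" already present; 5 new (r, o, r, u, n)
Total nodes = 6 + 6 + 2 + 5 + 2 + 7 + 0 + 1 + 8 + 8 + 5 + 8 + 5 + 2 + 7 + 5 + 2 + 2 + 5 = 86

86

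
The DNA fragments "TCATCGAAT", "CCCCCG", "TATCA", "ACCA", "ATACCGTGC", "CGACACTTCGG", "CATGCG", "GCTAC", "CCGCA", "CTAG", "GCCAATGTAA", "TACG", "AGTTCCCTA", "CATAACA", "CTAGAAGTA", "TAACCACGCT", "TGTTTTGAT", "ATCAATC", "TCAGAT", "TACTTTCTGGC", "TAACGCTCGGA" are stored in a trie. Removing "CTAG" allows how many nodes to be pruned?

Walk "CTAG" from the leaf back toward the root, removing each node that no remaining word uses.
Every node on "CTAG" is still needed (e.g. by "CTAGAAGTA"), so nothing is freed.
Nodes removed: 0

0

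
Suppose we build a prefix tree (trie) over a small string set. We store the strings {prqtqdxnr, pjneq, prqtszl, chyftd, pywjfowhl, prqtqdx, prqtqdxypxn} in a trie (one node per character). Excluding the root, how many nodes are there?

For each word, the new-node count is its length minus the longest prefix already in the trie:
  "prqtqdxnr" → 9 new (p, r, q, t, q, d, x, n, r)
  "pjneq" → prefix "p" already present; 4 new (j, n, e, q)
  "prqtszl" → prefix "prqt" already present; 3 new (s, z, l)
  "chyftd" → 6 new (c, h, y, f, t, d)
  "pywjfowhl" → prefix "p" already present; 8 new (y, w, j, f, o, w, h, l)
  "prqtqdx" → prefix "prqtqdx" already present; 0 new (none)
  "prqtqdxypxn" → prefix "prqtqdx" already present; 4 new (y, p, x, n)
Total nodes = 9 + 4 + 3 + 6 + 8 + 0 + 4 = 34

34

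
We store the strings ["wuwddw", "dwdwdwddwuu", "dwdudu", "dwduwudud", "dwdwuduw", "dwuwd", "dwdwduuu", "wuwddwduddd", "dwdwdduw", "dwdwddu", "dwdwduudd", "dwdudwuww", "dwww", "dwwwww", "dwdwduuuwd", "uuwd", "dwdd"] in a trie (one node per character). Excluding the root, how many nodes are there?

For each word, the new-node count is its length minus the longest prefix already in the trie:
  "wuwddw" → 6 new (w, u, w, d, d, w)
  "dwdwdwddwuu" → 11 new (d, w, d, w, d, w, d, d, w, u, u)
  "dwdudu" → prefix "dwd" already present; 3 new (u, d, u)
  "dwduwudud" → prefix "dwdu" already present; 5 new (w, u, d, u, d)
  "dwdwuduw" → prefix "dwdw" already present; 4 new (u, d, u, w)
  "dwuwd" → prefix "dw" already present; 3 new (u, w, d)
  "dwdwduuu" → prefix "dwdwd" already present; 3 new (u, u, u)
  "wuwddwduddd" → prefix "wuwddw" already present; 5 new (d, u, d, d, d)
  "dwdwdduw" → prefix "dwdwd" already present; 3 new (d, u, w)
  "dwdwddu" → prefix "dwdwddu" already present; 0 new (none)
  "dwdwduudd" → prefix "dwdwduu" already present; 2 new (d, d)
  "dwdudwuww" → prefix "dwdud" already present; 4 new (w, u, w, w)
  "dwww" → prefix "dw" already present; 2 new (w, w)
  "dwwwww" → prefix "dwww" already present; 2 new (w, w)
  "dwdwduuuwd" → prefix "dwdwduuu" already present; 2 new (w, d)
  "uuwd" → 4 new (u, u, w, d)
  "dwdd" → prefix "dwd" already present; 1 new (d)
Total nodes = 6 + 11 + 3 + 5 + 4 + 3 + 3 + 5 + 3 + 0 + 2 + 4 + 2 + 2 + 2 + 4 + 1 = 60

60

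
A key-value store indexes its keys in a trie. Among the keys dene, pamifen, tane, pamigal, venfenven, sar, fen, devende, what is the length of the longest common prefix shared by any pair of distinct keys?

4

The deepest shared node is where two words last agree before diverging.
e.g. "pamifen" and "pamigal" share the prefix "pami" of length 4; no pair shares a longer one.
Longest shared-prefix length: 4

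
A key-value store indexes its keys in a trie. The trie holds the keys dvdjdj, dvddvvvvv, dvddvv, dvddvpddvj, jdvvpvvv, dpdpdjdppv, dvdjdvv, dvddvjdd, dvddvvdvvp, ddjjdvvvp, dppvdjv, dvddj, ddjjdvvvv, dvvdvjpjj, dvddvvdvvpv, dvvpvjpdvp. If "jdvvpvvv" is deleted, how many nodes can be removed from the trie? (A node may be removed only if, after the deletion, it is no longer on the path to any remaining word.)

Walk "jdvvpvvv" from the leaf back toward the root, removing each node that no remaining word uses.
No other word shares any prefix with "jdvvpvvv", so all 8 of its nodes go.
Nodes removed: 8

8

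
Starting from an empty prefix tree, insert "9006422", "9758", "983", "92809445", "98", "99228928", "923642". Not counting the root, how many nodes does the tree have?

30

Insert word by word; a character creates a node only if that edge doesn't already exist:
  "9006422" → 7 new (9, 0, 0, 6, 4, 2, 2)
  "9758" → prefix "9" already present; 3 new (7, 5, 8)
  "983" → prefix "9" already present; 2 new (8, 3)
  "92809445" → prefix "9" already present; 7 new (2, 8, 0, 9, 4, 4, 5)
  "98" → prefix "98" already present; 0 new (none)
  "99228928" → prefix "9" already present; 7 new (9, 2, 2, 8, 9, 2, 8)
  "923642" → prefix "92" already present; 4 new (3, 6, 4, 2)
Total nodes = 7 + 3 + 2 + 7 + 0 + 7 + 4 = 30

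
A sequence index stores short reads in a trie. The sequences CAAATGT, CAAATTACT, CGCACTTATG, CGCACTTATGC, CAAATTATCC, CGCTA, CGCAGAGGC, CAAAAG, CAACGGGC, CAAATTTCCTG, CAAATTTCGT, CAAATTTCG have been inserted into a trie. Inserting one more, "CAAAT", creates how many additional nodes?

0

Every character of "CAAAT" already lies on an existing path (it is a prefix of some stored word).
No new nodes are needed: 0.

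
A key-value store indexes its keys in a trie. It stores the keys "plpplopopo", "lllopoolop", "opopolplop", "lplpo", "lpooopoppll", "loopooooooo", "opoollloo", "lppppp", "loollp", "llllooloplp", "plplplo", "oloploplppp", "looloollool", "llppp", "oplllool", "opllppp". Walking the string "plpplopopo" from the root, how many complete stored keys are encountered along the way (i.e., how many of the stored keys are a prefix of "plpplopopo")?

Traverse "plpplopopo" character by character; count nodes along the way that are marked as word ends.
Prefixes of the query that are stored words: "plpplopopo"
Count: 1

1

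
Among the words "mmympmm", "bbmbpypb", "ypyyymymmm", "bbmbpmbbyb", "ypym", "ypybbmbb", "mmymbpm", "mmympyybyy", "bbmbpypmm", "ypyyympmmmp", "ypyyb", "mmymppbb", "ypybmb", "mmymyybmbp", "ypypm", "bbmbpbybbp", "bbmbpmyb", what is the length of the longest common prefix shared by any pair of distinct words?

7

Equivalently: take the maximum, over all pairs, of their longest common prefix length.
"bbmbpypb" and "bbmbpypmm" agree on "bbmbpyp" (7 characters) before diverging; nothing deeper is shared.
Longest shared-prefix length: 7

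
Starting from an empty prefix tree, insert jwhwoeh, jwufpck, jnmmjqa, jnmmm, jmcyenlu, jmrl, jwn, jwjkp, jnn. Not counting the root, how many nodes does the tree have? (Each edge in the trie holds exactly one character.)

33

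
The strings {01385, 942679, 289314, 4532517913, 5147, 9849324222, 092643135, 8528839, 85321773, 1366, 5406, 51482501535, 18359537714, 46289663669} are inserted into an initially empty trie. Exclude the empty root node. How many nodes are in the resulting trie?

Trace insertions, counting only characters that open a new branch:
  "01385" → 5 new (0, 1, 3, 8, 5)
  "942679" → 6 new (9, 4, 2, 6, 7, 9)
  "289314" → 6 new (2, 8, 9, 3, 1, 4)
  "4532517913" → 10 new (4, 5, 3, 2, 5, 1, 7, 9, 1, 3)
  "5147" → 4 new (5, 1, 4, 7)
  "9849324222" → prefix "9" already present; 9 new (8, 4, 9, 3, 2, 4, 2, 2, 2)
  "092643135" → prefix "0" already present; 8 new (9, 2, 6, 4, 3, 1, 3, 5)
  "8528839" → 7 new (8, 5, 2, 8, 8, 3, 9)
  "85321773" → prefix "85" already present; 6 new (3, 2, 1, 7, 7, 3)
  "1366" → 4 new (1, 3, 6, 6)
  "5406" → prefix "5" already present; 3 new (4, 0, 6)
  "51482501535" → prefix "514" already present; 8 new (8, 2, 5, 0, 1, 5, 3, 5)
  "18359537714" → prefix "1" already present; 10 new (8, 3, 5, 9, 5, 3, 7, 7, 1, 4)
  "46289663669" → prefix "4" already present; 10 new (6, 2, 8, 9, 6, 6, 3, 6, 6, 9)
Total nodes = 5 + 6 + 6 + 10 + 4 + 9 + 8 + 7 + 6 + 4 + 3 + 8 + 10 + 10 = 96

96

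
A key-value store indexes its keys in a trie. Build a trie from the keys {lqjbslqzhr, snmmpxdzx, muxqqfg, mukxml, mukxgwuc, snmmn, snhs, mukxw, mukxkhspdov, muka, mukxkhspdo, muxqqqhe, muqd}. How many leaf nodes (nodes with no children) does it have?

12

A leaf is a node with no children — equivalently, the end of a word that is not a proper prefix of any other stored word.
Those words: "lqjbslqzhr", "muka", "mukxgwuc", "mukxkhspdov", "mukxml", "mukxw", "muqd", "muxqqfg", "muxqqqhe", "snhs", "snmmn", "snmmpxdzx"
Leaf count: 12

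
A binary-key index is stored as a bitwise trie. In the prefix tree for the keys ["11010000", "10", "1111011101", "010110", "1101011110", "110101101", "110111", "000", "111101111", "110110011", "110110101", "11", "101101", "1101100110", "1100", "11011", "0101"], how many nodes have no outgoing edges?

12

Leaves are exactly the stored words that no other stored word extends.
Those words: "000", "010110", "101101", "1100", "11010000", "110101101", "1101011110", "1101100110", "110110101", "110111", "1111011101", "111101111"
Leaf count: 12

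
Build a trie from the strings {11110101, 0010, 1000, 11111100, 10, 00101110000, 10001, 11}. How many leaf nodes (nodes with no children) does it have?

A leaf is a node with no children — equivalently, the end of a word that is not a proper prefix of any other stored word.
Those words: "00101110000", "10001", "11110101", "11111100"
Leaf count: 4

4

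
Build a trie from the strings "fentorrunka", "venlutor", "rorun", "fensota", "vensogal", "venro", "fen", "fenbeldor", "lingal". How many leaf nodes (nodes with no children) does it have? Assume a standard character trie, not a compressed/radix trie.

8

Leaves are exactly the stored words that no other stored word extends.
Those words: "fenbeldor", "fensota", "fentorrunka", "lingal", "rorun", "venlutor", "venro", "vensogal"
Leaf count: 8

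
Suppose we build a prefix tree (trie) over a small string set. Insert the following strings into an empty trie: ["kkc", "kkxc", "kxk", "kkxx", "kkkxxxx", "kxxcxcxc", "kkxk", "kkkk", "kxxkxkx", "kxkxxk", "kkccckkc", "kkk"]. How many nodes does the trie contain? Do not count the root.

33

Trie structure (* marks end of a word):
(root)
└─ k
   ├─ k
   │  ├─ c *
   │  │  └─ c
   │  │     └─ c
   │  │        └─ k
   │  │           └─ k
   │  │              └─ c *
   │  ├─ k *
   │  │  ├─ k *
   │  │  └─ x
   │  │     └─ x
   │  │        └─ x
   │  │           └─ x *
   │  └─ x
   │     ├─ c *
   │     ├─ k *
   │     └─ x *
   └─ x
      ├─ k *
      │  └─ x
      │     └─ x
      │        └─ k *
      └─ x
         ├─ c
         │  └─ x
         │     └─ c
         │        └─ x
         │           └─ c *
         └─ k
            └─ x
               └─ k
                  └─ x *
Counting every labelled node above: 33.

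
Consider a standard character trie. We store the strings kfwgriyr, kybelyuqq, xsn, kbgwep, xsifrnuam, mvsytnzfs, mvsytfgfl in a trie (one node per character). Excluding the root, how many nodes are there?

44

Insert word by word; a character creates a node only if that edge doesn't already exist:
  "kfwgriyr" → 8 new (k, f, w, g, r, i, y, r)
  "kybelyuqq" → prefix "k" already present; 8 new (y, b, e, l, y, u, q, q)
  "xsn" → 3 new (x, s, n)
  "kbgwep" → prefix "k" already present; 5 new (b, g, w, e, p)
  "xsifrnuam" → prefix "xs" already present; 7 new (i, f, r, n, u, a, m)
  "mvsytnzfs" → 9 new (m, v, s, y, t, n, z, f, s)
  "mvsytfgfl" → prefix "mvsyt" already present; 4 new (f, g, f, l)
Total nodes = 8 + 8 + 3 + 5 + 7 + 9 + 4 = 44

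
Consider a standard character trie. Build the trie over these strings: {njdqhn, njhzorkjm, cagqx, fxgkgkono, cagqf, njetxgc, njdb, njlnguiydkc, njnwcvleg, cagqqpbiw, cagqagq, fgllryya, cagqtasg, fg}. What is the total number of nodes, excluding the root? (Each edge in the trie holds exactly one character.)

69

For each word, the new-node count is its length minus the longest prefix already in the trie:
  "njdqhn" → 6 new (n, j, d, q, h, n)
  "njhzorkjm" → prefix "nj" already present; 7 new (h, z, o, r, k, j, m)
  "cagqx" → 5 new (c, a, g, q, x)
  "fxgkgkono" → 9 new (f, x, g, k, g, k, o, n, o)
  "cagqf" → prefix "cagq" already present; 1 new (f)
  "njetxgc" → prefix "nj" already present; 5 new (e, t, x, g, c)
  "njdb" → prefix "njd" already present; 1 new (b)
  "njlnguiydkc" → prefix "nj" already present; 9 new (l, n, g, u, i, y, d, k, c)
  "njnwcvleg" → prefix "nj" already present; 7 new (n, w, c, v, l, e, g)
  "cagqqpbiw" → prefix "cagq" already present; 5 new (q, p, b, i, w)
  "cagqagq" → prefix "cagq" already present; 3 new (a, g, q)
  "fgllryya" → prefix "f" already present; 7 new (g, l, l, r, y, y, a)
  "cagqtasg" → prefix "cagq" already present; 4 new (t, a, s, g)
  "fg" → prefix "fg" already present; 0 new (none)
Total nodes = 6 + 7 + 5 + 9 + 1 + 5 + 1 + 9 + 7 + 5 + 3 + 7 + 4 + 0 = 69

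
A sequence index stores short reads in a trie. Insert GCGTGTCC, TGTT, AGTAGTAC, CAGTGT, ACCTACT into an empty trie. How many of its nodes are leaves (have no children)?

5

Leaves are exactly the stored words that no other stored word extends.
Those words: "ACCTACT", "AGTAGTAC", "CAGTGT", "GCGTGTCC", "TGTT"
Leaf count: 5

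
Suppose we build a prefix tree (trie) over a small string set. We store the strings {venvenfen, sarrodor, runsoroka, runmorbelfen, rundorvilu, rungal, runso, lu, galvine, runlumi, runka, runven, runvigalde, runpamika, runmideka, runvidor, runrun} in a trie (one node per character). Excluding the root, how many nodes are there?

Trace insertions, counting only characters that open a new branch:
  "venvenfen" → 9 new (v, e, n, v, e, n, f, e, n)
  "sarrodor" → 8 new (s, a, r, r, o, d, o, r)
  "runsoroka" → 9 new (r, u, n, s, o, r, o, k, a)
  "runmorbelfen" → prefix "run" already present; 9 new (m, o, r, b, e, l, f, e, n)
  "rundorvilu" → prefix "run" already present; 7 new (d, o, r, v, i, l, u)
  "rungal" → prefix "run" already present; 3 new (g, a, l)
  "runso" → prefix "runso" already present; 0 new (none)
  "lu" → 2 new (l, u)
  "galvine" → 7 new (g, a, l, v, i, n, e)
  "runlumi" → prefix "run" already present; 4 new (l, u, m, i)
  "runka" → prefix "run" already present; 2 new (k, a)
  "runven" → prefix "run" already present; 3 new (v, e, n)
  "runvigalde" → prefix "runv" already present; 6 new (i, g, a, l, d, e)
  "runpamika" → prefix "run" already present; 6 new (p, a, m, i, k, a)
  "runmideka" → prefix "runm" already present; 5 new (i, d, e, k, a)
  "runvidor" → prefix "runvi" already present; 3 new (d, o, r)
  "runrun" → prefix "run" already present; 3 new (r, u, n)
Total nodes = 9 + 8 + 9 + 9 + 7 + 3 + 0 + 2 + 7 + 4 + 2 + 3 + 6 + 6 + 5 + 3 + 3 = 86

86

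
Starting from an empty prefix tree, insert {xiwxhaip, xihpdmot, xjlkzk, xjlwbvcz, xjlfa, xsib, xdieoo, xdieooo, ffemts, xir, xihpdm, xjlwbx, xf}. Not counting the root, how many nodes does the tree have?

44

Trace insertions, counting only characters that open a new branch:
  "xiwxhaip" → 8 new (x, i, w, x, h, a, i, p)
  "xihpdmot" → prefix "xi" already present; 6 new (h, p, d, m, o, t)
  "xjlkzk" → prefix "x" already present; 5 new (j, l, k, z, k)
  "xjlwbvcz" → prefix "xjl" already present; 5 new (w, b, v, c, z)
  "xjlfa" → prefix "xjl" already present; 2 new (f, a)
  "xsib" → prefix "x" already present; 3 new (s, i, b)
  "xdieoo" → prefix "x" already present; 5 new (d, i, e, o, o)
  "xdieooo" → prefix "xdieoo" already present; 1 new (o)
  "ffemts" → 6 new (f, f, e, m, t, s)
  "xir" → prefix "xi" already present; 1 new (r)
  "xihpdm" → prefix "xihpdm" already present; 0 new (none)
  "xjlwbx" → prefix "xjlwb" already present; 1 new (x)
  "xf" → prefix "x" already present; 1 new (f)
Total nodes = 8 + 6 + 5 + 5 + 2 + 3 + 5 + 1 + 6 + 1 + 0 + 1 + 1 = 44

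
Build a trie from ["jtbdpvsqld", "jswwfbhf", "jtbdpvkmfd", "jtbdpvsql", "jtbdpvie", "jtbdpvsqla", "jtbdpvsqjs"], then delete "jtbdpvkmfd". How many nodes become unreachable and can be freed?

4

Walk "jtbdpvkmfd" from the leaf back toward the root, removing each node that no remaining word uses.
The suffix "kmfd" (4 nodes) is used only by "jtbdpvkmfd"; the node for "jtbdpv" still has the child "s", so pruning stops there.
Nodes removed: 4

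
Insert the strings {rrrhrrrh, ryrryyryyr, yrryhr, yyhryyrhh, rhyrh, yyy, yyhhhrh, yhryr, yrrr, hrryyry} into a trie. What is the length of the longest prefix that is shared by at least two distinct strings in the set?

3

The deepest shared node is where two words last agree before diverging.
"yrrr" and "yrryhr" agree on "yrr" (3 characters) before diverging; nothing deeper is shared.
Longest shared-prefix length: 3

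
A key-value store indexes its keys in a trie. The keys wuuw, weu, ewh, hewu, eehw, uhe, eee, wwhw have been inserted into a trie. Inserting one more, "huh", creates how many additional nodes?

The longest prefix of "huh" already in the trie is "h" (length 1).
So 3 − 1 = 2 new nodes.

2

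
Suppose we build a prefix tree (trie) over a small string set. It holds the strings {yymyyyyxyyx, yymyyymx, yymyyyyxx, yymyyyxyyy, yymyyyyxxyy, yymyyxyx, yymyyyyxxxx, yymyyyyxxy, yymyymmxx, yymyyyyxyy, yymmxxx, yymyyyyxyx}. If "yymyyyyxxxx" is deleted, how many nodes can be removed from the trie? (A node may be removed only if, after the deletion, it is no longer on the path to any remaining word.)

2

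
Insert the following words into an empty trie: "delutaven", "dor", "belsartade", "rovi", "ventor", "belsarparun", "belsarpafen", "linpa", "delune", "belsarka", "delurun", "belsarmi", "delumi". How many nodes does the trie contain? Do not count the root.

55

Insert word by word; a character creates a node only if that edge doesn't already exist:
  "delutaven" → 9 new (d, e, l, u, t, a, v, e, n)
  "dor" → prefix "d" already present; 2 new (o, r)
  "belsartade" → 10 new (b, e, l, s, a, r, t, a, d, e)
  "rovi" → 4 new (r, o, v, i)
  "ventor" → 6 new (v, e, n, t, o, r)
  "belsarparun" → prefix "belsar" already present; 5 new (p, a, r, u, n)
  "belsarpafen" → prefix "belsarpa" already present; 3 new (f, e, n)
  "linpa" → 5 new (l, i, n, p, a)
  "delune" → prefix "delu" already present; 2 new (n, e)
  "belsarka" → prefix "belsar" already present; 2 new (k, a)
  "delurun" → prefix "delu" already present; 3 new (r, u, n)
  "belsarmi" → prefix "belsar" already present; 2 new (m, i)
  "delumi" → prefix "delu" already present; 2 new (m, i)
Total nodes = 9 + 2 + 10 + 4 + 6 + 5 + 3 + 5 + 2 + 2 + 3 + 2 + 2 = 55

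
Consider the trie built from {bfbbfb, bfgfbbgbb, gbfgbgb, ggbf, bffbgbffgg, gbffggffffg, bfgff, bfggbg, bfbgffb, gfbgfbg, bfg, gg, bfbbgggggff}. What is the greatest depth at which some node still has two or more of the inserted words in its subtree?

The deepest shared node is where two words last agree before diverging.
e.g. "bfbbfb" and "bfbbgggggff" share the prefix "bfbb" of length 4; no pair shares a longer one.
Longest shared-prefix length: 4

4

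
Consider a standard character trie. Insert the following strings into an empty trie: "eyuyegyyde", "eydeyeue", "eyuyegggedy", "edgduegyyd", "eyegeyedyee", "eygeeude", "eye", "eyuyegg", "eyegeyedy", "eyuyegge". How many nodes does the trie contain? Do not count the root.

46

Trace insertions, counting only characters that open a new branch:
  "eyuyegyyde" → 10 new (e, y, u, y, e, g, y, y, d, e)
  "eydeyeue" → prefix "ey" already present; 6 new (d, e, y, e, u, e)
  "eyuyegggedy" → prefix "eyuyeg" already present; 5 new (g, g, e, d, y)
  "edgduegyyd" → prefix "e" already present; 9 new (d, g, d, u, e, g, y, y, d)
  "eyegeyedyee" → prefix "ey" already present; 9 new (e, g, e, y, e, d, y, e, e)
  "eygeeude" → prefix "ey" already present; 6 new (g, e, e, u, d, e)
  "eye" → prefix "eye" already present; 0 new (none)
  "eyuyegg" → prefix "eyuyegg" already present; 0 new (none)
  "eyegeyedy" → prefix "eyegeyedy" already present; 0 new (none)
  "eyuyegge" → prefix "eyuyegg" already present; 1 new (e)
Total nodes = 10 + 6 + 5 + 9 + 9 + 6 + 0 + 0 + 0 + 1 = 46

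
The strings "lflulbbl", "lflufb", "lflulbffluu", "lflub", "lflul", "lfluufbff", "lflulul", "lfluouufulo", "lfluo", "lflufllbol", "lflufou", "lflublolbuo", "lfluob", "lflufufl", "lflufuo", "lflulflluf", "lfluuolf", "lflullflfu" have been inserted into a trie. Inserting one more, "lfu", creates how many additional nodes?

1

Walking "lfu" from the root, the first 2 characters ("lf") follow existing edges; "u" is the first miss.
Each of the 1 remaining characters creates one node.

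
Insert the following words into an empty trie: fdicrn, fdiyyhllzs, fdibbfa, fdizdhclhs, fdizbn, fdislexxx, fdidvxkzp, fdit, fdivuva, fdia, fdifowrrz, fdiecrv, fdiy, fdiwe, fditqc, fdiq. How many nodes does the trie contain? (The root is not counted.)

Insert word by word; a character creates a node only if that edge doesn't already exist:
  "fdicrn" → 6 new (f, d, i, c, r, n)
  "fdiyyhllzs" → prefix "fdi" already present; 7 new (y, y, h, l, l, z, s)
  "fdibbfa" → prefix "fdi" already present; 4 new (b, b, f, a)
  "fdizdhclhs" → prefix "fdi" already present; 7 new (z, d, h, c, l, h, s)
  "fdizbn" → prefix "fdiz" already present; 2 new (b, n)
  "fdislexxx" → prefix "fdi" already present; 6 new (s, l, e, x, x, x)
  "fdidvxkzp" → prefix "fdi" already present; 6 new (d, v, x, k, z, p)
  "fdit" → prefix "fdi" already present; 1 new (t)
  "fdivuva" → prefix "fdi" already present; 4 new (v, u, v, a)
  "fdia" → prefix "fdi" already present; 1 new (a)
  "fdifowrrz" → prefix "fdi" already present; 6 new (f, o, w, r, r, z)
  "fdiecrv" → prefix "fdi" already present; 4 new (e, c, r, v)
  "fdiy" → prefix "fdiy" already present; 0 new (none)
  "fdiwe" → prefix "fdi" already present; 2 new (w, e)
  "fditqc" → prefix "fdit" already present; 2 new (q, c)
  "fdiq" → prefix "fdi" already present; 1 new (q)
Total nodes = 6 + 7 + 4 + 7 + 2 + 6 + 6 + 1 + 4 + 1 + 6 + 4 + 0 + 2 + 2 + 1 = 59

59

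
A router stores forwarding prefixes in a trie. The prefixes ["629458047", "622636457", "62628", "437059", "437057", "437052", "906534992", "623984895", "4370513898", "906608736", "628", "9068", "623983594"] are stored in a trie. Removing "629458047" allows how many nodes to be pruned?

7

After clearing the end-marker at "629458047", prune upward until reaching a node still needed by another word.
The suffix "9458047" (7 nodes) is used only by "629458047"; the node for "62" still has the child "2", so pruning stops there.
Nodes removed: 7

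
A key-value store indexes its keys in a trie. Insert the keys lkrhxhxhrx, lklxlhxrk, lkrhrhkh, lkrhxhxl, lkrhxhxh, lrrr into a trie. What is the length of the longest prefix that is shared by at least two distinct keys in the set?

8

Look for the deepest trie node that still has at least two words in its subtree.
e.g. "lkrhxhxh" and "lkrhxhxhrx" share the prefix "lkrhxhxh" of length 8; no pair shares a longer one.
Longest shared-prefix length: 8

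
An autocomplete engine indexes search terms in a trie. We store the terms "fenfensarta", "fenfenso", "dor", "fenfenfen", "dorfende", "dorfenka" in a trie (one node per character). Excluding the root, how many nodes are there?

Insert word by word; a character creates a node only if that edge doesn't already exist:
  "fenfensarta" → 11 new (f, e, n, f, e, n, s, a, r, t, a)
  "fenfenso" → prefix "fenfens" already present; 1 new (o)
  "dor" → 3 new (d, o, r)
  "fenfenfen" → prefix "fenfen" already present; 3 new (f, e, n)
  "dorfende" → prefix "dor" already present; 5 new (f, e, n, d, e)
  "dorfenka" → prefix "dorfen" already present; 2 new (k, a)
Total nodes = 11 + 1 + 3 + 3 + 5 + 2 = 25

25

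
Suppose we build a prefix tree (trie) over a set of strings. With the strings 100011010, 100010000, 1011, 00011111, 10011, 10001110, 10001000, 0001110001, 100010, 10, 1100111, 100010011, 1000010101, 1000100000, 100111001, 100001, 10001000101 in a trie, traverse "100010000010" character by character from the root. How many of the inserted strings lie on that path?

Traverse "100010000010" character by character; count nodes along the way that are marked as word ends.
Prefixes of the query that are stored words: "10", "100010", "10001000", "100010000", "1000100000"
Count: 5

5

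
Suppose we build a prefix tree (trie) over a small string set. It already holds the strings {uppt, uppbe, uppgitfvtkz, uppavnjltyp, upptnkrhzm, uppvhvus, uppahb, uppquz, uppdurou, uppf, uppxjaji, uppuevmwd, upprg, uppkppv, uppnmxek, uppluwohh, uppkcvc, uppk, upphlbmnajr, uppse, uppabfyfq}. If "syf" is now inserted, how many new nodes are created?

3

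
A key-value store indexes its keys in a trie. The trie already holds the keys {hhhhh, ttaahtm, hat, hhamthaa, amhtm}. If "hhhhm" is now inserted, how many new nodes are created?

"hhhh" is already a path in the trie; the remaining "m" must be added.
New nodes needed: |"hhhhm"| − 4 = 5 − 4 = 1.

1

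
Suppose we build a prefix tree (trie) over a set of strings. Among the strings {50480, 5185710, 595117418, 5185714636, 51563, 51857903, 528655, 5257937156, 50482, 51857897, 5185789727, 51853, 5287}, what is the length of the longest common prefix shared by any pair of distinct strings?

8

Equivalently: take the maximum, over all pairs, of their longest common prefix length.
e.g. "51857897" and "5185789727" share the prefix "51857897" of length 8; no pair shares a longer one.
Longest shared-prefix length: 8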